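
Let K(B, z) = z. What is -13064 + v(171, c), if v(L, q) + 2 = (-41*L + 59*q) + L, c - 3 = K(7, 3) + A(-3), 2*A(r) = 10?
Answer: -19257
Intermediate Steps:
A(r) = 5 (A(r) = (1/2)*10 = 5)
c = 11 (c = 3 + (3 + 5) = 3 + 8 = 11)
v(L, q) = -2 - 40*L + 59*q (v(L, q) = -2 + ((-41*L + 59*q) + L) = -2 + (-40*L + 59*q) = -2 - 40*L + 59*q)
-13064 + v(171, c) = -13064 + (-2 - 40*171 + 59*11) = -13064 + (-2 - 6840 + 649) = -13064 - 6193 = -19257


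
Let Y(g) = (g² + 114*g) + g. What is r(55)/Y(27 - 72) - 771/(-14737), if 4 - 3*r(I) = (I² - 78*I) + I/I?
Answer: -5700283/69632325 ≈ -0.081863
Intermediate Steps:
r(I) = 1 + 26*I - I²/3 (r(I) = 4/3 - ((I² - 78*I) + I/I)/3 = 4/3 - ((I² - 78*I) + 1)/3 = 4/3 - (1 + I² - 78*I)/3 = 4/3 + (-⅓ + 26*I - I²/3) = 1 + 26*I - I²/3)
Y(g) = g² + 115*g
r(55)/Y(27 - 72) - 771/(-14737) = (1 + 26*55 - ⅓*55²)/(((27 - 72)*(115 + (27 - 72)))) - 771/(-14737) = (1 + 1430 - ⅓*3025)/((-45*(115 - 45))) - 771*(-1/14737) = (1 + 1430 - 3025/3)/((-45*70)) + 771/14737 = (1268/3)/(-3150) + 771/14737 = (1268/3)*(-1/3150) + 771/14737 = -634/4725 + 771/14737 = -5700283/69632325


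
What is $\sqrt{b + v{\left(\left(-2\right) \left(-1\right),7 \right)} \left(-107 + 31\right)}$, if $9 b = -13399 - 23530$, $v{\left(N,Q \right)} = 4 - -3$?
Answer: $\frac{i \sqrt{41717}}{3} \approx 68.083 i$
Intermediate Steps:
$v{\left(N,Q \right)} = 7$ ($v{\left(N,Q \right)} = 4 + 3 = 7$)
$b = - \frac{36929}{9}$ ($b = \frac{-13399 - 23530}{9} = \frac{1}{9} \left(-36929\right) = - \frac{36929}{9} \approx -4103.2$)
$\sqrt{b + v{\left(\left(-2\right) \left(-1\right),7 \right)} \left(-107 + 31\right)} = \sqrt{- \frac{36929}{9} + 7 \left(-107 + 31\right)} = \sqrt{- \frac{36929}{9} + 7 \left(-76\right)} = \sqrt{- \frac{36929}{9} - 532} = \sqrt{- \frac{41717}{9}} = \frac{i \sqrt{41717}}{3}$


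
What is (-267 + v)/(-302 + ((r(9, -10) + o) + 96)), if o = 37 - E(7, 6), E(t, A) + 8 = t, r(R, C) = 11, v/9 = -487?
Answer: 4650/157 ≈ 29.618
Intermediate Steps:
v = -4383 (v = 9*(-487) = -4383)
E(t, A) = -8 + t
o = 38 (o = 37 - (-8 + 7) = 37 - 1*(-1) = 37 + 1 = 38)
(-267 + v)/(-302 + ((r(9, -10) + o) + 96)) = (-267 - 4383)/(-302 + ((11 + 38) + 96)) = -4650/(-302 + (49 + 96)) = -4650/(-302 + 145) = -4650/(-157) = -4650*(-1/157) = 4650/157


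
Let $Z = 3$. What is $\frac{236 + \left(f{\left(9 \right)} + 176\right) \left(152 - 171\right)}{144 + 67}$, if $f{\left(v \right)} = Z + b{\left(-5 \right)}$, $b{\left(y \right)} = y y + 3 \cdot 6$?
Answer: $- \frac{3982}{211} \approx -18.872$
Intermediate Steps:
$b{\left(y \right)} = 18 + y^{2}$ ($b{\left(y \right)} = y^{2} + 18 = 18 + y^{2}$)
$f{\left(v \right)} = 46$ ($f{\left(v \right)} = 3 + \left(18 + \left(-5\right)^{2}\right) = 3 + \left(18 + 25\right) = 3 + 43 = 46$)
$\frac{236 + \left(f{\left(9 \right)} + 176\right) \left(152 - 171\right)}{144 + 67} = \frac{236 + \left(46 + 176\right) \left(152 - 171\right)}{144 + 67} = \frac{236 + 222 \left(-19\right)}{211} = \left(236 - 4218\right) \frac{1}{211} = \left(-3982\right) \frac{1}{211} = - \frac{3982}{211}$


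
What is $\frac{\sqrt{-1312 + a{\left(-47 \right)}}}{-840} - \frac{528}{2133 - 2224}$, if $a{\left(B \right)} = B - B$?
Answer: $\frac{528}{91} - \frac{i \sqrt{82}}{210} \approx 5.8022 - 0.043121 i$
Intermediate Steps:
$a{\left(B \right)} = 0$
$\frac{\sqrt{-1312 + a{\left(-47 \right)}}}{-840} - \frac{528}{2133 - 2224} = \frac{\sqrt{-1312 + 0}}{-840} - \frac{528}{2133 - 2224} = \sqrt{-1312} \left(- \frac{1}{840}\right) - \frac{528}{-91} = 4 i \sqrt{82} \left(- \frac{1}{840}\right) - - \frac{528}{91} = - \frac{i \sqrt{82}}{210} + \frac{528}{91} = \frac{528}{91} - \frac{i \sqrt{82}}{210}$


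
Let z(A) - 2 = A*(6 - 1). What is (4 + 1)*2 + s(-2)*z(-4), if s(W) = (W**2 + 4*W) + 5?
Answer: -8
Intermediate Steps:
s(W) = 5 + W**2 + 4*W
z(A) = 2 + 5*A (z(A) = 2 + A*(6 - 1) = 2 + A*5 = 2 + 5*A)
(4 + 1)*2 + s(-2)*z(-4) = (4 + 1)*2 + (5 + (-2)**2 + 4*(-2))*(2 + 5*(-4)) = 5*2 + (5 + 4 - 8)*(2 - 20) = 10 + 1*(-18) = 10 - 18 = -8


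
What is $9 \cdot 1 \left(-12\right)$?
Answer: $-108$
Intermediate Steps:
$9 \cdot 1 \left(-12\right) = 9 \left(-12\right) = -108$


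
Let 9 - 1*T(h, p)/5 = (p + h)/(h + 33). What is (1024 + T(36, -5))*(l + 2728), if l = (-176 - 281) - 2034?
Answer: 5814874/23 ≈ 2.5282e+5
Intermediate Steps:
T(h, p) = 45 - 5*(h + p)/(33 + h) (T(h, p) = 45 - 5*(p + h)/(h + 33) = 45 - 5*(h + p)/(33 + h))
l = -2491 (l = -457 - 2034 = -2491)
(1024 + T(36, -5))*(l + 2728) = (1024 + 5*(297 - 1*(-5) + 8*36)/(33 + 36))*(-2491 + 2728) = (1024 + 5*(297 + 5 + 288)/69)*237 = (1024 + 5*(1/69)*590)*237 = (1024 + 2950/69)*237 = (73606/69)*237 = 5814874/23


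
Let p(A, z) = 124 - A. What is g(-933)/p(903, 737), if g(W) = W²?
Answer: -870489/779 ≈ -1117.4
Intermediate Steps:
g(-933)/p(903, 737) = (-933)²/(124 - 1*903) = 870489/(124 - 903) = 870489/(-779) = 870489*(-1/779) = -870489/779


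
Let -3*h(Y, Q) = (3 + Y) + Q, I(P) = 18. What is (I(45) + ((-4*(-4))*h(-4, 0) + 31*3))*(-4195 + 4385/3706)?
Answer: -5424257465/11118 ≈ -4.8788e+5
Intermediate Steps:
h(Y, Q) = -1 - Q/3 - Y/3 (h(Y, Q) = -((3 + Y) + Q)/3 = -(3 + Q + Y)/3 = -1 - Q/3 - Y/3)
(I(45) + ((-4*(-4))*h(-4, 0) + 31*3))*(-4195 + 4385/3706) = (18 + ((-4*(-4))*(-1 - 1/3*0 - 1/3*(-4)) + 31*3))*(-4195 + 4385/3706) = (18 + (16*(-1 + 0 + 4/3) + 93))*(-4195 + 4385*(1/3706)) = (18 + (16*(1/3) + 93))*(-4195 + 4385/3706) = (18 + (16/3 + 93))*(-15542285/3706) = (18 + 295/3)*(-15542285/3706) = (349/3)*(-15542285/3706) = -5424257465/11118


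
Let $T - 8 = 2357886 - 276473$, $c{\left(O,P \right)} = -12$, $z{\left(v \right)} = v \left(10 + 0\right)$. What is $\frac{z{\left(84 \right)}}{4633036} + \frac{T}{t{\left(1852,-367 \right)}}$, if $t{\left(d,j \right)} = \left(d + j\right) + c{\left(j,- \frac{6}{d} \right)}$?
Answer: $\frac{803608305123}{568705169} \approx 1413.0$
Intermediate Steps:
$z{\left(v \right)} = 10 v$ ($z{\left(v \right)} = v 10 = 10 v$)
$t{\left(d,j \right)} = -12 + d + j$ ($t{\left(d,j \right)} = \left(d + j\right) - 12 = -12 + d + j$)
$T = 2081421$ ($T = 8 + \left(2357886 - 276473\right) = 8 + 2081413 = 2081421$)
$\frac{z{\left(84 \right)}}{4633036} + \frac{T}{t{\left(1852,-367 \right)}} = \frac{10 \cdot 84}{4633036} + \frac{2081421}{-12 + 1852 - 367} = 840 \cdot \frac{1}{4633036} + \frac{2081421}{1473} = \frac{210}{1158259} + 2081421 \cdot \frac{1}{1473} = \frac{210}{1158259} + \frac{693807}{491} = \frac{803608305123}{568705169}$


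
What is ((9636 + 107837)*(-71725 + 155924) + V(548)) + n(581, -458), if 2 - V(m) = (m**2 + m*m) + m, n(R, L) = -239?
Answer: 9890507734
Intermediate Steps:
V(m) = 2 - m - 2*m**2 (V(m) = 2 - ((m**2 + m*m) + m) = 2 - ((m**2 + m**2) + m) = 2 - (2*m**2 + m) = 2 - (m + 2*m**2) = 2 + (-m - 2*m**2) = 2 - m - 2*m**2)
((9636 + 107837)*(-71725 + 155924) + V(548)) + n(581, -458) = ((9636 + 107837)*(-71725 + 155924) + (2 - 1*548 - 2*548**2)) - 239 = (117473*84199 + (2 - 548 - 2*300304)) - 239 = (9891109127 + (2 - 548 - 600608)) - 239 = (9891109127 - 601154) - 239 = 9890507973 - 239 = 9890507734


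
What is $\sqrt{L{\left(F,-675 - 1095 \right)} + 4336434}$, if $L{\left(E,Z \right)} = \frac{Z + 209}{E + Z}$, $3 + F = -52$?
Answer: $\frac{\sqrt{577721533603}}{365} \approx 2082.4$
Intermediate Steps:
$F = -55$ ($F = -3 - 52 = -55$)
$L{\left(E,Z \right)} = \frac{209 + Z}{E + Z}$
$\sqrt{L{\left(F,-675 - 1095 \right)} + 4336434} = \sqrt{\frac{209 - 1770}{-55 - 1770} + 4336434} = \sqrt{\frac{1}{-1825} \left(-1561\right) + 4336434} = \sqrt{\left(- \frac{1}{1825}\right) \left(-1561\right) + 4336434} = \sqrt{\frac{1561}{1825} + 4336434} = \sqrt{\frac{7913993611}{1825}} = \frac{\sqrt{577721533603}}{365}$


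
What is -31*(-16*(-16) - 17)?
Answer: -7409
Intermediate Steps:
-31*(-16*(-16) - 17) = -31*(256 - 17) = -31*239 = -7409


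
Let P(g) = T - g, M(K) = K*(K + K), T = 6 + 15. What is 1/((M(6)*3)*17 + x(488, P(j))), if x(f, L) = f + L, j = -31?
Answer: 1/4212 ≈ 0.00023742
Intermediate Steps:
T = 21
M(K) = 2*K² (M(K) = K*(2*K) = 2*K²)
P(g) = 21 - g
x(f, L) = L + f
1/((M(6)*3)*17 + x(488, P(j))) = 1/(((2*6²)*3)*17 + ((21 - 1*(-31)) + 488)) = 1/(((2*36)*3)*17 + ((21 + 31) + 488)) = 1/((72*3)*17 + (52 + 488)) = 1/(216*17 + 540) = 1/(3672 + 540) = 1/4212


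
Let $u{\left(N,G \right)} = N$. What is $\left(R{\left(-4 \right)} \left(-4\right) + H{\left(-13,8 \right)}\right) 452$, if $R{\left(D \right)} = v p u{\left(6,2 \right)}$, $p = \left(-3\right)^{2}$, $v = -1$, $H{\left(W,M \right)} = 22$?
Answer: $107576$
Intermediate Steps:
$p = 9$
$R{\left(D \right)} = -54$ ($R{\left(D \right)} = \left(-1\right) 9 \cdot 6 = \left(-9\right) 6 = -54$)
$\left(R{\left(-4 \right)} \left(-4\right) + H{\left(-13,8 \right)}\right) 452 = \left(\left(-54\right) \left(-4\right) + 22\right) 452 = \left(216 + 22\right) 452 = 238 \cdot 452 = 107576$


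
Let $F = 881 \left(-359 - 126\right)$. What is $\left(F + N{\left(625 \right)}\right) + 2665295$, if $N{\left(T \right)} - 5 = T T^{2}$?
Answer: $246378640$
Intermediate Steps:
$F = -427285$ ($F = 881 \left(-485\right) = -427285$)
$N{\left(T \right)} = 5 + T^{3}$ ($N{\left(T \right)} = 5 + T T^{2} = 5 + T^{3}$)
$\left(F + N{\left(625 \right)}\right) + 2665295 = \left(-427285 + \left(5 + 625^{3}\right)\right) + 2665295 = \left(-427285 + \left(5 + 244140625\right)\right) + 2665295 = \left(-427285 + 244140630\right) + 2665295 = 243713345 + 2665295 = 246378640$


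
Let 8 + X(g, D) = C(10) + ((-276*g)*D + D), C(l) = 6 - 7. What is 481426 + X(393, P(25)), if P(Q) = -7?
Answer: 1240686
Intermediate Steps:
C(l) = -1
X(g, D) = -9 + D - 276*D*g (X(g, D) = -8 + (-1 + ((-276*g)*D + D)) = -8 + (-1 + (-276*D*g + D)) = -8 + (-1 + (D - 276*D*g)) = -8 + (-1 + D - 276*D*g) = -9 + D - 276*D*g)
481426 + X(393, P(25)) = 481426 + (-9 - 7 - 276*(-7)*393) = 481426 + (-9 - 7 + 759276) = 481426 + 759260 = 1240686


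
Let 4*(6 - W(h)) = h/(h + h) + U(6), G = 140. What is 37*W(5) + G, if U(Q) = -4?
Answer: 3155/8 ≈ 394.38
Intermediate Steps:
W(h) = 55/8 (W(h) = 6 - (h/(h + h) - 4)/4 = 6 - (h/((2*h)) - 4)/4 = 6 - ((1/(2*h))*h - 4)/4 = 6 - (½ - 4)/4 = 6 - ¼*(-7/2) = 6 + 7/8 = 55/8)
37*W(5) + G = 37*(55/8) + 140 = 2035/8 + 140 = 3155/8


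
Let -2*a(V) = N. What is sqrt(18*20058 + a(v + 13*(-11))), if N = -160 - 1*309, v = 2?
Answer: sqrt(1445114)/2 ≈ 601.06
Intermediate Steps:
N = -469 (N = -160 - 309 = -469)
a(V) = 469/2 (a(V) = -1/2*(-469) = 469/2)
sqrt(18*20058 + a(v + 13*(-11))) = sqrt(18*20058 + 469/2) = sqrt(361044 + 469/2) = sqrt(722557/2) = sqrt(1445114)/2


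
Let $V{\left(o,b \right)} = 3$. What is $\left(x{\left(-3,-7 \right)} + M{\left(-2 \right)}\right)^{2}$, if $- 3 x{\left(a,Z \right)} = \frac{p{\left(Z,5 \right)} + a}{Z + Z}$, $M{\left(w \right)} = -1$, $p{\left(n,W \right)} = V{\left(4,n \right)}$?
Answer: $1$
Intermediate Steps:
$p{\left(n,W \right)} = 3$
$x{\left(a,Z \right)} = - \frac{3 + a}{6 Z}$ ($x{\left(a,Z \right)} = - \frac{\left(3 + a\right) \frac{1}{Z + Z}}{3} = - \frac{\left(3 + a\right) \frac{1}{2 Z}}{3} = - \frac{\frac{1}{2} \frac{1}{Z} \left(3 + a\right)}{3} = - \frac{3 + a}{6 Z}$)
$\left(x{\left(-3,-7 \right)} + M{\left(-2 \right)}\right)^{2} = \left(\frac{-3 - -3}{6 \left(-7\right)} - 1\right)^{2} = \left(\frac{1}{6} \left(- \frac{1}{7}\right) \left(-3 + 3\right) - 1\right)^{2} = \left(\frac{1}{6} \left(- \frac{1}{7}\right) 0 - 1\right)^{2} = \left(0 - 1\right)^{2} = \left(-1\right)^{2} = 1$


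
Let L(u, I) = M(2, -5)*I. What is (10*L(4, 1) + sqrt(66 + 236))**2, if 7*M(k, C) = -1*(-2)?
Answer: 15198/49 + 40*sqrt(302)/7 ≈ 409.47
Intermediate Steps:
M(k, C) = 2/7 (M(k, C) = (-1*(-2))/7 = (1/7)*2 = 2/7)
L(u, I) = 2*I/7
(10*L(4, 1) + sqrt(66 + 236))**2 = (10*((2/7)*1) + sqrt(66 + 236))**2 = (10*(2/7) + sqrt(302))**2 = (20/7 + sqrt(302))**2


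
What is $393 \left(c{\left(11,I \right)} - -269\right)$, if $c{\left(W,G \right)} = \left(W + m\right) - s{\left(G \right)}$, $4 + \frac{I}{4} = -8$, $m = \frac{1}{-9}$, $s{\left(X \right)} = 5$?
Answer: $\frac{324094}{3} \approx 1.0803 \cdot 10^{5}$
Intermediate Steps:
$m = - \frac{1}{9} \approx -0.11111$
$I = -48$ ($I = -16 + 4 \left(-8\right) = -16 - 32 = -48$)
$c{\left(W,G \right)} = - \frac{46}{9} + W$ ($c{\left(W,G \right)} = \left(W - \frac{1}{9}\right) - 5 = \left(- \frac{1}{9} + W\right) - 5 = - \frac{46}{9} + W$)
$393 \left(c{\left(11,I \right)} - -269\right) = 393 \left(\left(- \frac{46}{9} + 11\right) - -269\right) = 393 \left(\frac{53}{9} + 269\right) = 393 \cdot \frac{2474}{9} = \frac{324094}{3}$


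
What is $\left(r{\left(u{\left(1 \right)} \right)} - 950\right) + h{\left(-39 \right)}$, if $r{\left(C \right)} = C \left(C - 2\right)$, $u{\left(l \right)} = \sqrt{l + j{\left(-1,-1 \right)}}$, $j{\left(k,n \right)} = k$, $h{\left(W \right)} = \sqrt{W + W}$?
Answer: $-950 + i \sqrt{78} \approx -950.0 + 8.8318 i$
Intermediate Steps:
$h{\left(W \right)} = \sqrt{2} \sqrt{W}$ ($h{\left(W \right)} = \sqrt{2 W} = \sqrt{2} \sqrt{W}$)
$u{\left(l \right)} = \sqrt{-1 + l}$ ($u{\left(l \right)} = \sqrt{l - 1} = \sqrt{-1 + l}$)
$r{\left(C \right)} = C \left(-2 + C\right)$
$\left(r{\left(u{\left(1 \right)} \right)} - 950\right) + h{\left(-39 \right)} = \left(\sqrt{-1 + 1} \left(-2 + \sqrt{-1 + 1}\right) - 950\right) + \sqrt{2} \sqrt{-39} = \left(\sqrt{0} \left(-2 + \sqrt{0}\right) - 950\right) + \sqrt{2} i \sqrt{39} = \left(0 \left(-2 + 0\right) - 950\right) + i \sqrt{78} = \left(0 \left(-2\right) - 950\right) + i \sqrt{78} = \left(0 - 950\right) + i \sqrt{78} = -950 + i \sqrt{78}$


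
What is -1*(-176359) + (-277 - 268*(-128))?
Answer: 210386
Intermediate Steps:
-1*(-176359) + (-277 - 268*(-128)) = 176359 + (-277 + 34304) = 176359 + 34027 = 210386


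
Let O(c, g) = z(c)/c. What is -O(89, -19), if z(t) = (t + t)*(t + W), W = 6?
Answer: -190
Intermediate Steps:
z(t) = 2*t*(6 + t) (z(t) = (t + t)*(t + 6) = (2*t)*(6 + t) = 2*t*(6 + t))
O(c, g) = 12 + 2*c (O(c, g) = (2*c*(6 + c))/c = 12 + 2*c)
-O(89, -19) = -(12 + 2*89) = -(12 + 178) = -1*190 = -190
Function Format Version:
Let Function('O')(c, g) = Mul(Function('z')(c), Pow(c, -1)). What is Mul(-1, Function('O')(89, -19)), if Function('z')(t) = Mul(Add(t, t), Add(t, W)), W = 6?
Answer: -190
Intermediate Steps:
Function('z')(t) = Mul(2, t, Add(6, t)) (Function('z')(t) = Mul(Add(t, t), Add(t, 6)) = Mul(Mul(2, t), Add(6, t)) = Mul(2, t, Add(6, t)))
Function('O')(c, g) = Add(12, Mul(2, c)) (Function('O')(c, g) = Mul(Mul(2, c, Add(6, c)), Pow(c, -1)) = Add(12, Mul(2, c)))
Mul(-1, Function('O')(89, -19)) = Mul(-1, Add(12, Mul(2, 89))) = Mul(-1, Add(12, 178)) = Mul(-1, 190) = -190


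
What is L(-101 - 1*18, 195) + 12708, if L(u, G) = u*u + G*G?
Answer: 64894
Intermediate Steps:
L(u, G) = G² + u² (L(u, G) = u² + G² = G² + u²)
L(-101 - 1*18, 195) + 12708 = (195² + (-101 - 1*18)²) + 12708 = (38025 + (-101 - 18)²) + 12708 = (38025 + (-119)²) + 12708 = (38025 + 14161) + 12708 = 52186 + 12708 = 64894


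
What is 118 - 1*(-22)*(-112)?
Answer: -2346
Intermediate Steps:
118 - 1*(-22)*(-112) = 118 + 22*(-112) = 118 - 2464 = -2346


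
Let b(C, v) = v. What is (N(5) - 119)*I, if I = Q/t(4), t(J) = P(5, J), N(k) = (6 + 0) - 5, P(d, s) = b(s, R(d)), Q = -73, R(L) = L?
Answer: 8614/5 ≈ 1722.8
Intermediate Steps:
P(d, s) = d
N(k) = 1 (N(k) = 6 - 5 = 1)
t(J) = 5
I = -73/5 ≈ -14.600
(N(5) - 119)*I = (1 - 119)*(-73/5) = -118*(-73/5) = 8614/5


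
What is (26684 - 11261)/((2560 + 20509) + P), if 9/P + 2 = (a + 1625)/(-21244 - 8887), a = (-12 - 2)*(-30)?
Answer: 106773429/159676556 ≈ 0.66869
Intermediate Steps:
a = 420 (a = -14*(-30) = 420)
P = -30131/6923 (P = 9/(-2 + (420 + 1625)/(-21244 - 8887)) = 9/(-2 + 2045/(-30131)) = 9/(-2 + 2045*(-1/30131)) = 9/(-2 - 2045/30131) = 9/(-62307/30131) = 9*(-30131/62307) = -30131/6923 ≈ -4.3523)
(26684 - 11261)/((2560 + 20509) + P) = (26684 - 11261)/((2560 + 20509) - 30131/6923) = 15423/(23069 - 30131/6923) = 15423/(159676556/6923) = 15423*(6923/159676556) = 106773429/159676556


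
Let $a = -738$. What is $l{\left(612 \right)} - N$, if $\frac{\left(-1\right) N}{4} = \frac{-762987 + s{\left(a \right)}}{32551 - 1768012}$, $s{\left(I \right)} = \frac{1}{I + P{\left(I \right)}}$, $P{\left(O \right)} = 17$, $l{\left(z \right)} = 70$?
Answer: $\frac{89789171182}{1251267381} \approx 71.759$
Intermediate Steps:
$s{\left(I \right)} = \frac{1}{17 + I}$ ($s{\left(I \right)} = \frac{1}{I + 17} = \frac{1}{17 + I}$)
$N = - \frac{2200454512}{1251267381}$ ($N = - 4 \frac{-762987 + \frac{1}{17 - 738}}{32551 - 1768012} = - 4 \frac{-762987 + \frac{1}{-721}}{-1735461} = - 4 \left(-762987 - \frac{1}{721}\right) \left(- \frac{1}{1735461}\right) = - 4 \left(\left(- \frac{550113628}{721}\right) \left(- \frac{1}{1735461}\right)\right) = \left(-4\right) \frac{550113628}{1251267381} = - \frac{2200454512}{1251267381} \approx -1.7586$)
$l{\left(612 \right)} - N = 70 - - \frac{2200454512}{1251267381} = 70 + \frac{2200454512}{1251267381} = \frac{89789171182}{1251267381}$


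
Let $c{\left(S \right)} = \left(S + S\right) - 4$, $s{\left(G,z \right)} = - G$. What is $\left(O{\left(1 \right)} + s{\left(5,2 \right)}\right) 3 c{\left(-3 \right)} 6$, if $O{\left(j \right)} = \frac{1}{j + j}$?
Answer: $810$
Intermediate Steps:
$c{\left(S \right)} = -4 + 2 S$ ($c{\left(S \right)} = 2 S - 4 = -4 + 2 S$)
$O{\left(j \right)} = \frac{1}{2 j}$
$\left(O{\left(1 \right)} + s{\left(5,2 \right)}\right) 3 c{\left(-3 \right)} 6 = \left(\frac{1}{2 \cdot 1} - 5\right) 3 \left(-4 + 2 \left(-3\right)\right) 6 = \left(\frac{1}{2} \cdot 1 - 5\right) 3 \left(-4 - 6\right) 6 = \left(\frac{1}{2} - 5\right) 3 \left(-10\right) 6 = \left(- \frac{9}{2}\right) 3 \left(-10\right) 6 = \left(- \frac{27}{2}\right) \left(-10\right) 6 = 135 \cdot 6 = 810$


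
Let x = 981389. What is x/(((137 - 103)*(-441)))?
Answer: -981389/14994 ≈ -65.452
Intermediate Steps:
x/(((137 - 103)*(-441))) = 981389/(((137 - 103)*(-441))) = 981389/((34*(-441))) = 981389/(-14994) = 981389*(-1/14994) = -981389/14994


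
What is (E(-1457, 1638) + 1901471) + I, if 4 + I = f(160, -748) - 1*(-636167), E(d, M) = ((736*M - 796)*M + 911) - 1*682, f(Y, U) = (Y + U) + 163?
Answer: 1975953974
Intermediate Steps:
f(Y, U) = 163 + U + Y (f(Y, U) = (U + Y) + 163 = 163 + U + Y)
E(d, M) = 229 + M*(-796 + 736*M) (E(d, M) = ((-796 + 736*M)*M + 911) - 682 = (M*(-796 + 736*M) + 911) - 682 = (911 + M*(-796 + 736*M)) - 682 = 229 + M*(-796 + 736*M))
I = 635738 (I = -4 + ((163 - 748 + 160) - 1*(-636167)) = -4 + (-425 + 636167) = -4 + 635742 = 635738)
(E(-1457, 1638) + 1901471) + I = ((229 - 796*1638 + 736*1638**2) + 1901471) + 635738 = ((229 - 1303848 + 736*2683044) + 1901471) + 635738 = ((229 - 1303848 + 1974720384) + 1901471) + 635738 = (1973416765 + 1901471) + 635738 = 1975318236 + 635738 = 1975953974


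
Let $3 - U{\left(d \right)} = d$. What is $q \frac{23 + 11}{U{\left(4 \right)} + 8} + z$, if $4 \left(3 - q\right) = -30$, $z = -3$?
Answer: $48$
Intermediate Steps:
$q = \frac{21}{2}$ ($q = 3 - - \frac{15}{2} = 3 + \frac{15}{2} = \frac{21}{2} \approx 10.5$)
$U{\left(d \right)} = 3 - d$
$q \frac{23 + 11}{U{\left(4 \right)} + 8} + z = \frac{21 \frac{23 + 11}{\left(3 - 4\right) + 8}}{2} - 3 = \frac{21 \frac{34}{\left(3 - 4\right) + 8}}{2} - 3 = \frac{21 \frac{34}{-1 + 8}}{2} - 3 = \frac{21 \cdot \frac{34}{7}}{2} - 3 = \frac{21 \cdot 34 \cdot \frac{1}{7}}{2} - 3 = \frac{21}{2} \cdot \frac{34}{7} - 3 = 51 - 3 = 48$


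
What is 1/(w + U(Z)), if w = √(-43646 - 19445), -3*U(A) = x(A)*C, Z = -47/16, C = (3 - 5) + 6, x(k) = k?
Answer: 564/9087313 - 144*I*√63091/9087313 ≈ 6.2065e-5 - 0.0039803*I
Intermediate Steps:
C = 4 (C = -2 + 6 = 4)
Z = -47/16 (Z = -47*1/16 = -47/16 ≈ -2.9375)
U(A) = -4*A/3 (U(A) = -A*4/3 = -4*A/3)
w = I*√63091 (w = √(-63091) = I*√63091 ≈ 251.18*I)
1/(w + U(Z)) = 1/(I*√63091 - 4/3*(-47/16)) = 1/(I*√63091 + 47/12) = 1/(47/12 + I*√63091)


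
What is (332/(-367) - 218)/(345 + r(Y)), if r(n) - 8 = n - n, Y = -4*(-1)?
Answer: -80338/129551 ≈ -0.62013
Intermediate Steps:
Y = 4
r(n) = 8 (r(n) = 8 + (n - n) = 8 + 0 = 8)
(332/(-367) - 218)/(345 + r(Y)) = (332/(-367) - 218)/(345 + 8) = (332*(-1/367) - 218)/353 = (-332/367 - 218)*(1/353) = -80338/367*1/353 = -80338/129551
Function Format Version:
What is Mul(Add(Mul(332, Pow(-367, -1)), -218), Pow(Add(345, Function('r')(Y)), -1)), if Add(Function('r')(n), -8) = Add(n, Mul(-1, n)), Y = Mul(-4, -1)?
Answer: Rational(-80338, 129551) ≈ -0.62013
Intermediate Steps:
Y = 4
Function('r')(n) = 8 (Function('r')(n) = Add(8, Add(n, Mul(-1, n))) = Add(8, 0) = 8)
Mul(Add(Mul(332, Pow(-367, -1)), -218), Pow(Add(345, Function('r')(Y)), -1)) = Mul(Add(Mul(332, Pow(-367, -1)), -218), Pow(Add(345, 8), -1)) = Mul(Add(Mul(332, Rational(-1, 367)), -218), Pow(353, -1)) = Mul(Add(Rational(-332, 367), -218), Rational(1, 353)) = Mul(Rational(-80338, 367), Rational(1, 353)) = Rational(-80338, 129551)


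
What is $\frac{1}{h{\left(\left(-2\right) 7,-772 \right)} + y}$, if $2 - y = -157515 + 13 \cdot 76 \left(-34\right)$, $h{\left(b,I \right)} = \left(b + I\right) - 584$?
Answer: $\frac{1}{189739} \approx 5.2704 \cdot 10^{-6}$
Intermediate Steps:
$h{\left(b,I \right)} = -584 + I + b$ ($h{\left(b,I \right)} = \left(I + b\right) - 584 = -584 + I + b$)
$y = 191109$ ($y = 2 - \left(-157515 + 13 \cdot 76 \left(-34\right)\right) = 2 - \left(-157515 + 988 \left(-34\right)\right) = 2 - \left(-157515 - 33592\right) = 2 - -191107 = 2 + 191107 = 191109$)
$\frac{1}{h{\left(\left(-2\right) 7,-772 \right)} + y} = \frac{1}{\left(-584 - 772 - 14\right) + 191109} = \frac{1}{-1370 + 191109} = \frac{1}{189739}$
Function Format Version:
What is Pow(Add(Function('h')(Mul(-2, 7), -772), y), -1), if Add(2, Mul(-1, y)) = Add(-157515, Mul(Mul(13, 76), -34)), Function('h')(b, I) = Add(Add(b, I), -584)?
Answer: Rational(1, 189739) ≈ 5.2704e-6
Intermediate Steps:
Function('h')(b, I) = Add(-584, I, b) (Function('h')(b, I) = Add(Add(I, b), -584) = Add(-584, I, b))
y = 191109 (y = Add(2, Mul(-1, Add(-157515, Mul(Mul(13, 76), -34)))) = Add(2, Mul(-1, Add(-157515, Mul(988, -34)))) = Add(2, Mul(-1, Add(-157515, -33592))) = Add(2, Mul(-1, -191107)) = Add(2, 191107) = 191109)
Pow(Add(Function('h')(Mul(-2, 7), -772), y), -1) = Pow(Add(Add(-584, -772, Mul(-2, 7)), 191109), -1) = Pow(Add(Add(-584, -772, -14), 191109), -1) = Pow(Add(-1370, 191109), -1) = Pow(189739, -1) = Rational(1, 189739)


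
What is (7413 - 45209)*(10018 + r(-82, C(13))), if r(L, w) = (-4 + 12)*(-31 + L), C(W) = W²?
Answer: -344472744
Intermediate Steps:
r(L, w) = -248 + 8*L (r(L, w) = 8*(-31 + L) = -248 + 8*L)
(7413 - 45209)*(10018 + r(-82, C(13))) = (7413 - 45209)*(10018 + (-248 + 8*(-82))) = -37796*(10018 + (-248 - 656)) = -37796*(10018 - 904) = -37796*9114 = -344472744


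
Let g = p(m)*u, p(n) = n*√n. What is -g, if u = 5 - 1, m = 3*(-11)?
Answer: 132*I*√33 ≈ 758.28*I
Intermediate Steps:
m = -33
u = 4
p(n) = n^(3/2)
g = -132*I*√33 (g = (-33)^(3/2)*4 = -33*I*√33*4 = -132*I*√33 ≈ -758.28*I)
-g = -(-132)*I*√33 = 132*I*√33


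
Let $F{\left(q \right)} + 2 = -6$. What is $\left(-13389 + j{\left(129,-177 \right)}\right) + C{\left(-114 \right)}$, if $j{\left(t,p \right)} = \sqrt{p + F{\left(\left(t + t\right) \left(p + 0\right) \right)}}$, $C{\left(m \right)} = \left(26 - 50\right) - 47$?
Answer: $-13460 + i \sqrt{185} \approx -13460.0 + 13.601 i$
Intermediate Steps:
$F{\left(q \right)} = -8$ ($F{\left(q \right)} = -2 - 6 = -8$)
$C{\left(m \right)} = -71$ ($C{\left(m \right)} = -24 - 47 = -71$)
$j{\left(t,p \right)} = \sqrt{-8 + p}$ ($j{\left(t,p \right)} = \sqrt{p - 8} = \sqrt{-8 + p}$)
$\left(-13389 + j{\left(129,-177 \right)}\right) + C{\left(-114 \right)} = \left(-13389 + \sqrt{-8 - 177}\right) - 71 = \left(-13389 + \sqrt{-185}\right) - 71 = \left(-13389 + i \sqrt{185}\right) - 71 = -13460 + i \sqrt{185}$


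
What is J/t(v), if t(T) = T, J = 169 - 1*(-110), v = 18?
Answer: 31/2 ≈ 15.500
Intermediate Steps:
J = 279 (J = 169 + 110 = 279)
J/t(v) = 279/18 = 279*(1/18) = 31/2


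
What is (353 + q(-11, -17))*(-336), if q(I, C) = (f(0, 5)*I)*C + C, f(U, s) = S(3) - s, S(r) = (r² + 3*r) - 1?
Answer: -866880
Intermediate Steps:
S(r) = -1 + r² + 3*r
f(U, s) = 17 - s (f(U, s) = (-1 + 3² + 3*3) - s = (-1 + 9 + 9) - s = 17 - s)
q(I, C) = C + 12*C*I (q(I, C) = ((17 - 1*5)*I)*C + C = ((17 - 5)*I)*C + C = (12*I)*C + C = 12*C*I + C = C + 12*C*I)
(353 + q(-11, -17))*(-336) = (353 - 17*(1 + 12*(-11)))*(-336) = (353 - 17*(1 - 132))*(-336) = (353 - 17*(-131))*(-336) = (353 + 2227)*(-336) = 2580*(-336) = -866880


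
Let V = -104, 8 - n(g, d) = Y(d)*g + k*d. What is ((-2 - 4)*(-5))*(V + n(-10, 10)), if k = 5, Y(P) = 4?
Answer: -3180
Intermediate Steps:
n(g, d) = 8 - 5*d - 4*g (n(g, d) = 8 - (4*g + 5*d) = 8 + (-5*d - 4*g) = 8 - 5*d - 4*g)
((-2 - 4)*(-5))*(V + n(-10, 10)) = ((-2 - 4)*(-5))*(-104 + (8 - 5*10 - 4*(-10))) = (-6*(-5))*(-104 + (8 - 50 + 40)) = 30*(-104 - 2) = 30*(-106) = -3180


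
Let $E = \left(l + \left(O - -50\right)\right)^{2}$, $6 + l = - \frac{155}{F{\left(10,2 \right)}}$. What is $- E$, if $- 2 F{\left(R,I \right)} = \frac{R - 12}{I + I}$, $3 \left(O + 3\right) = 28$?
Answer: $- \frac{2920681}{9} \approx -3.2452 \cdot 10^{5}$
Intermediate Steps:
$O = \frac{19}{3}$ ($O = -3 + \frac{1}{3} \cdot 28 = -3 + \frac{28}{3} = \frac{19}{3} \approx 6.3333$)
$F{\left(R,I \right)} = - \frac{-12 + R}{4 I}$ ($F{\left(R,I \right)} = - \frac{\left(R - 12\right) \frac{1}{I + I}}{2} = - \frac{\left(-12 + R\right) \frac{1}{2 I}}{2} = - \frac{\frac{1}{2} \frac{1}{I} \left(-12 + R\right)}{2} = - \frac{-12 + R}{4 I}$)
$l = -626$ ($l = -6 - \frac{155}{\frac{1}{4} \cdot \frac{1}{2} \left(12 - 10\right)} = -6 - \frac{155}{\frac{1}{4} \cdot \frac{1}{2} \cdot 2} = -6 - 155 \frac{1}{\frac{1}{4}} = -6 - 620 = -626$)
$E = \frac{2920681}{9}$ ($E = \left(-626 + \left(\frac{19}{3} - -50\right)\right)^{2} = \left(-626 + \left(\frac{19}{3} + 50\right)\right)^{2} = \left(-626 + \frac{169}{3}\right)^{2} = \left(- \frac{1709}{3}\right)^{2} = \frac{2920681}{9} \approx 3.2452 \cdot 10^{5}$)
$- E = \left(-1\right) \frac{2920681}{9} = - \frac{2920681}{9}$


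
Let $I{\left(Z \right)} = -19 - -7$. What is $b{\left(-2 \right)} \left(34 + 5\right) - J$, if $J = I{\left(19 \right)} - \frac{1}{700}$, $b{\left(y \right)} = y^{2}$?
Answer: $\frac{117601}{700} \approx 168.0$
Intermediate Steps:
$I{\left(Z \right)} = -12$ ($I{\left(Z \right)} = -19 + 7 = -12$)
$J = - \frac{8401}{700}$ ($J = -12 - \frac{1}{700} = - \frac{8401}{700} \approx -12.001$)
$b{\left(-2 \right)} \left(34 + 5\right) - J = \left(-2\right)^{2} \left(34 + 5\right) - - \frac{8401}{700} = 4 \cdot 39 + \frac{8401}{700} = 156 + \frac{8401}{700} = \frac{117601}{700}$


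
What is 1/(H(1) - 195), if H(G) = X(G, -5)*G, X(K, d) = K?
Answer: -1/194 ≈ -0.0051546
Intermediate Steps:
H(G) = G² (H(G) = G*G = G²)
1/(H(1) - 195) = 1/(1² - 195) = 1/(1 - 195) = 1/(-194) = -1/194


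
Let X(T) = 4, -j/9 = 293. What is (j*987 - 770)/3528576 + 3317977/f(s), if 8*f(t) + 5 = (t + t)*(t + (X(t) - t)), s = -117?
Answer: -93664321969165/3320390016 ≈ -28209.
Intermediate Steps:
j = -2637 (j = -9*293 = -2637)
f(t) = -5/8 + t (f(t) = -5/8 + ((t + t)*(t + (4 - t)))/8 = -5/8 + ((2*t)*4)/8 = -5/8 + (8*t)/8 = -5/8 + t)
(j*987 - 770)/3528576 + 3317977/f(s) = (-2637*987 - 770)/3528576 + 3317977/(-5/8 - 117) = (-2602719 - 770)*(1/3528576) + 3317977/(-941/8) = -2603489*1/3528576 + 3317977*(-8/941) = -2603489/3528576 - 26543816/941 = -93664321969165/3320390016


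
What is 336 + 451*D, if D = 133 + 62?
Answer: 88281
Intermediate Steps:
D = 195
336 + 451*D = 336 + 451*195 = 336 + 87945 = 88281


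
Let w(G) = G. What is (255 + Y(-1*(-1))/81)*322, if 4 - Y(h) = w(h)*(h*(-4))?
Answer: 6653486/81 ≈ 82142.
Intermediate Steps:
Y(h) = 4 + 4*h² (Y(h) = 4 - h*h*(-4) = 4 - h*(-4*h) = 4 - (-4)*h² = 4 + 4*h²)
(255 + Y(-1*(-1))/81)*322 = (255 + (4 + 4*(-1*(-1))²)/81)*322 = (255 + (4 + 4*1²)*(1/81))*322 = (255 + (4 + 4*1)*(1/81))*322 = (255 + (4 + 4)*(1/81))*322 = (255 + 8*(1/81))*322 = (255 + 8/81)*322 = (20663/81)*322 = 6653486/81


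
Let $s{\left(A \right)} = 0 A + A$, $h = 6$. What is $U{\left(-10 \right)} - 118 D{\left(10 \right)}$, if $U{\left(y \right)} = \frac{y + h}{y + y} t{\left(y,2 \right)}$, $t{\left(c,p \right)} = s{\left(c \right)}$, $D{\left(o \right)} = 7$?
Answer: $-828$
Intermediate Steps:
$s{\left(A \right)} = A$ ($s{\left(A \right)} = 0 + A = A$)
$t{\left(c,p \right)} = c$
$U{\left(y \right)} = 3 + \frac{y}{2}$ ($U{\left(y \right)} = \frac{y + 6}{y + y} y = \frac{6 + y}{2 y} y = 3 + \frac{y}{2}$)
$U{\left(-10 \right)} - 118 D{\left(10 \right)} = \left(3 + \frac{1}{2} \left(-10\right)\right) - 826 = \left(3 - 5\right) - 826 = -2 - 826 = -828$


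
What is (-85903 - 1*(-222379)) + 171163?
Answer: 307639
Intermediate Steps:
(-85903 - 1*(-222379)) + 171163 = (-85903 + 222379) + 171163 = 136476 + 171163 = 307639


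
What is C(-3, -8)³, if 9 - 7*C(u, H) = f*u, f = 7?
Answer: 27000/343 ≈ 78.717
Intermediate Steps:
C(u, H) = 9/7 - u
C(-3, -8)³ = (9/7 - 1*(-3))³ = (9/7 + 3)³ = (30/7)³ = 27000/343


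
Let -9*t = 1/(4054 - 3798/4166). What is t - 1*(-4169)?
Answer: 316774154660/75983247 ≈ 4169.0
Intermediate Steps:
t = -2083/75983247 (t = -1/(9*(4054 - 3798/4166)) = -1/(9*(4054 - 3798*1/4166)) = -1/(9*(4054 - 1899/2083)) = -1/(9*8442583/2083) = -⅑*2083/8442583 = -2083/75983247 ≈ -2.7414e-5)
t - 1*(-4169) = -2083/75983247 - 1*(-4169) = -2083/75983247 + 4169 = 316774154660/75983247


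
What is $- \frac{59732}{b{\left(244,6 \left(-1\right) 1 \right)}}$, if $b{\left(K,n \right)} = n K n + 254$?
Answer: $- \frac{29866}{4519} \approx -6.609$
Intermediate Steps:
$b{\left(K,n \right)} = 254 + K n^{2}$ ($b{\left(K,n \right)} = K n n + 254 = K n^{2} + 254 = 254 + K n^{2}$)
$- \frac{59732}{b{\left(244,6 \left(-1\right) 1 \right)}} = - \frac{59732}{254 + 244 \left(6 \left(-1\right) 1\right)^{2}} = - \frac{59732}{254 + 244 \left(\left(-6\right) 1\right)^{2}} = - \frac{59732}{254 + 244 \left(-6\right)^{2}} = - \frac{59732}{254 + 244 \cdot 36} = - \frac{59732}{254 + 8784} = - \frac{59732}{9038} = \left(-59732\right) \frac{1}{9038} = - \frac{29866}{4519}$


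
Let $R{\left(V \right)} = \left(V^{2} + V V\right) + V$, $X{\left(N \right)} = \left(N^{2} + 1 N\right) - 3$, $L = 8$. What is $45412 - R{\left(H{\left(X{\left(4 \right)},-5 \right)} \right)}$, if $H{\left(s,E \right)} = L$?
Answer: $45276$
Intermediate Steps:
$X{\left(N \right)} = -3 + N + N^{2}$ ($X{\left(N \right)} = \left(N^{2} + N\right) - 3 = \left(N + N^{2}\right) - 3 = -3 + N + N^{2}$)
$H{\left(s,E \right)} = 8$
$R{\left(V \right)} = V + 2 V^{2}$ ($R{\left(V \right)} = \left(V^{2} + V^{2}\right) + V = 2 V^{2} + V = V + 2 V^{2}$)
$45412 - R{\left(H{\left(X{\left(4 \right)},-5 \right)} \right)} = 45412 - 8 \left(1 + 2 \cdot 8\right) = 45412 - 8 \left(1 + 16\right) = 45412 - 8 \cdot 17 = 45412 - 136 = 45276$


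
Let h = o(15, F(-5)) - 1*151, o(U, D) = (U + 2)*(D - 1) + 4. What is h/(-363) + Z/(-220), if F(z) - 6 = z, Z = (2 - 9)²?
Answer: 441/2420 ≈ 0.18223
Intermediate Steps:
Z = 49 (Z = (-7)² = 49)
F(z) = 6 + z
o(U, D) = 4 + (-1 + D)*(2 + U) (o(U, D) = (2 + U)*(-1 + D) + 4 = (-1 + D)*(2 + U) + 4 = 4 + (-1 + D)*(2 + U))
h = -147 (h = (2 - 1*15 + 2*(6 - 5) + (6 - 5)*15) - 1*151 = (2 - 15 + 2*1 + 1*15) - 151 = (2 - 15 + 2 + 15) - 151 = 4 - 151 = -147)
h/(-363) + Z/(-220) = -147/(-363) + 49/(-220) = -147*(-1/363) + 49*(-1/220) = 49/121 - 49/220 = 441/2420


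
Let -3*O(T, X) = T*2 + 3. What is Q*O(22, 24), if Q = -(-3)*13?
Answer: -611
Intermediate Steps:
O(T, X) = -1 - 2*T/3 (O(T, X) = -(T*2 + 3)/3 = -(2*T + 3)/3 = -(3 + 2*T)/3 = -1 - 2*T/3)
Q = 39 (Q = -3*(-13) = 39)
Q*O(22, 24) = 39*(-1 - ⅔*22) = 39*(-1 - 44/3) = 39*(-47/3) = -611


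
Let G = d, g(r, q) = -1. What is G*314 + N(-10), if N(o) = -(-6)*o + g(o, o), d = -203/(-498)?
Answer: 16682/249 ≈ 66.996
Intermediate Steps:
d = 203/498 (d = -203*(-1/498) = 203/498 ≈ 0.40763)
N(o) = -1 + 6*o (N(o) = -(-6)*o - 1 = 6*o - 1 = -1 + 6*o)
G = 203/498 ≈ 0.40763
G*314 + N(-10) = (203/498)*314 + (-1 + 6*(-10)) = 31871/249 + (-1 - 60) = 31871/249 - 61 = 16682/249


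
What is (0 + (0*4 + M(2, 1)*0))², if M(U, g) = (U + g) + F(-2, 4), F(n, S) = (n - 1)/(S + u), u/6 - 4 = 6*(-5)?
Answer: 0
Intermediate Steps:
u = -156 (u = 24 + 6*(6*(-5)) = 24 + 6*(-30) = 24 - 180 = -156)
F(n, S) = (-1 + n)/(-156 + S) (F(n, S) = (n - 1)/(S - 156) = (-1 + n)/(-156 + S))
M(U, g) = 3/152 + U + g (M(U, g) = (U + g) + (-1 - 2)/(-156 + 4) = (U + g) - 3/(-152) = (U + g) - 1/152*(-3) = (U + g) + 3/152 = 3/152 + U + g)
(0 + (0*4 + M(2, 1)*0))² = (0 + (0*4 + (3/152 + 2 + 1)*0))² = (0 + (0 + (459/152)*0))² = (0 + (0 + 0))² = (0 + 0)² = 0² = 0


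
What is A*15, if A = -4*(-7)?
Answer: 420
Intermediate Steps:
A = 28
A*15 = 28*15 = 420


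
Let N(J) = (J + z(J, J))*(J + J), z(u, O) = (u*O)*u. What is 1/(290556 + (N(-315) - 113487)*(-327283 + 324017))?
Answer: -1/64311740481102 ≈ -1.5549e-14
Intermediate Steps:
z(u, O) = O*u² (z(u, O) = (O*u)*u = O*u²)
N(J) = 2*J*(J + J³) (N(J) = (J + J*J²)*(J + J) = (J + J³)*(2*J) = 2*J*(J + J³))
1/(290556 + (N(-315) - 113487)*(-327283 + 324017)) = 1/(290556 + (2*(-315)²*(1 + (-315)²) - 113487)*(-327283 + 324017)) = 1/(290556 + (2*99225*(1 + 99225) - 113487)*(-3266)) = 1/(290556 + (2*99225*99226 - 113487)*(-3266)) = 1/(290556 + (19691399700 - 113487)*(-3266)) = 1/(290556 + 19691286213*(-3266)) = 1/(290556 - 64311740771658) = 1/(-64311740481102) = -1/64311740481102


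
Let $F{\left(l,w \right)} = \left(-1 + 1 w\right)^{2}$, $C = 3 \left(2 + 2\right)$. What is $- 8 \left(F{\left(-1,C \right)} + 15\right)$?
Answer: $-1088$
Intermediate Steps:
$C = 12$ ($C = 3 \cdot 4 = 12$)
$F{\left(l,w \right)} = \left(-1 + w\right)^{2}$
$- 8 \left(F{\left(-1,C \right)} + 15\right) = - 8 \left(\left(-1 + 12\right)^{2} + 15\right) = - 8 \left(11^{2} + 15\right) = - 8 \left(121 + 15\right) = \left(-8\right) 136 = -1088$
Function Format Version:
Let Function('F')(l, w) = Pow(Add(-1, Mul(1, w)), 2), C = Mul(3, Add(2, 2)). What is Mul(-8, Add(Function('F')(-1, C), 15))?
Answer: -1088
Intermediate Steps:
C = 12 (C = Mul(3, 4) = 12)
Function('F')(l, w) = Pow(Add(-1, w), 2)
Mul(-8, Add(Function('F')(-1, C), 15)) = Mul(-8, Add(Pow(Add(-1, 12), 2), 15)) = Mul(-8, Add(Pow(11, 2), 15)) = Mul(-8, Add(121, 15)) = Mul(-8, 136) = -1088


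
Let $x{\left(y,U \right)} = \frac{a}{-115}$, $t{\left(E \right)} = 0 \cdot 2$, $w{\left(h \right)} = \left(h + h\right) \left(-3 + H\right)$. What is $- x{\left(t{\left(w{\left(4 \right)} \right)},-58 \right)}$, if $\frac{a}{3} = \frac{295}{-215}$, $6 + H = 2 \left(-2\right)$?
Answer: $- \frac{177}{4945} \approx -0.035794$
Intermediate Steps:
$H = -10$ ($H = -6 + 2 \left(-2\right) = -6 - 4 = -10$)
$w{\left(h \right)} = - 26 h$ ($w{\left(h \right)} = \left(h + h\right) \left(-3 - 10\right) = 2 h \left(-13\right) = - 26 h$)
$a = - \frac{177}{43}$ ($a = 3 \frac{295}{-215} = 3 \cdot 295 \left(- \frac{1}{215}\right) = 3 \left(- \frac{59}{43}\right) = - \frac{177}{43} \approx -4.1163$)
$t{\left(E \right)} = 0$
$x{\left(y,U \right)} = \frac{177}{4945}$ ($x{\left(y,U \right)} = - \frac{177}{43 \left(-115\right)} = \left(- \frac{177}{43}\right) \left(- \frac{1}{115}\right) = \frac{177}{4945}$)
$- x{\left(t{\left(w{\left(4 \right)} \right)},-58 \right)} = \left(-1\right) \frac{177}{4945} = - \frac{177}{4945}$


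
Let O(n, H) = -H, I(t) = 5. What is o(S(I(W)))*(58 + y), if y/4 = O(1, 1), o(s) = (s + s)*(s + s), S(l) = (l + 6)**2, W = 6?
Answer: 3162456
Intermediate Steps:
S(l) = (6 + l)**2
o(s) = 4*s**2 (o(s) = (2*s)*(2*s) = 4*s**2)
y = -4 (y = 4*(-1*1) = 4*(-1) = -4)
o(S(I(W)))*(58 + y) = (4*((6 + 5)**2)**2)*(58 - 4) = (4*(11**2)**2)*54 = (4*121**2)*54 = (4*14641)*54 = 58564*54 = 3162456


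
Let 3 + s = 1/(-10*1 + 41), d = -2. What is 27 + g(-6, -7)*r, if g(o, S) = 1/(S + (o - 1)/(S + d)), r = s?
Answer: 11925/434 ≈ 27.477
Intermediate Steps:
s = -92/31 (s = -3 + 1/(-10*1 + 41) = -3 + 1/(-10 + 41) = -3 + 1/31 = -92/31 ≈ -2.9677)
r = -92/31 ≈ -2.9677
g(o, S) = 1/(S + (-1 + o)/(-2 + S)) (g(o, S) = 1/(S + (o - 1)/(S - 2)) = 1/(S + (-1 + o)/(-2 + S)))
27 + g(-6, -7)*r = 27 + ((-2 - 7)/(-1 - 6 + (-7)**2 - 2*(-7)))*(-92/31) = 27 + (-9/(-1 - 6 + 49 + 14))*(-92/31) = 27 + (-9/56)*(-92/31) = 27 + ((1/56)*(-9))*(-92/31) = 27 - 9/56*(-92/31) = 27 + 207/434 = 11925/434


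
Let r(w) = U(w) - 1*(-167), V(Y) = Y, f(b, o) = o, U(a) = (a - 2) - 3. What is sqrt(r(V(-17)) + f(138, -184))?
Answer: I*sqrt(39) ≈ 6.245*I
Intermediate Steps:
U(a) = -5 + a (U(a) = (-2 + a) - 3 = -5 + a)
r(w) = 162 + w (r(w) = (-5 + w) - 1*(-167) = (-5 + w) + 167 = 162 + w)
sqrt(r(V(-17)) + f(138, -184)) = sqrt((162 - 17) - 184) = sqrt(145 - 184) = sqrt(-39) = I*sqrt(39)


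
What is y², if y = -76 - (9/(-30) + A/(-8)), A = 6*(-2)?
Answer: 148996/25 ≈ 5959.8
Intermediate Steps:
A = -12
y = -386/5 (y = -76 - (9/(-30) - 12/(-8)) = -76 - (9*(-1/30) - 12*(-⅛)) = -76 - (-3/10 + 3/2) = -76 - 1*6/5 = -76 - 6/5 = -386/5 ≈ -77.200)
y² = (-386/5)² = 148996/25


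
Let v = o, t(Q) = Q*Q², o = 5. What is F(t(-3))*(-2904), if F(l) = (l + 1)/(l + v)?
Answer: -3432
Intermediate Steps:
t(Q) = Q³
v = 5
F(l) = (1 + l)/(5 + l) (F(l) = (l + 1)/(l + 5) = (1 + l)/(5 + l))
F(t(-3))*(-2904) = ((1 + (-3)³)/(5 + (-3)³))*(-2904) = ((1 - 27)/(5 - 27))*(-2904) = (-26/(-22))*(-2904) = -1/22*(-26)*(-2904) = (13/11)*(-2904) = -3432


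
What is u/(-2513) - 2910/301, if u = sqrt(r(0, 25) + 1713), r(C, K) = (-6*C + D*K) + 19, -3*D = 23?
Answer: -2910/301 - sqrt(13863)/7539 ≈ -9.6834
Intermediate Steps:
D = -23/3 (D = -1/3*23 = -23/3 ≈ -7.6667)
r(C, K) = 19 - 6*C - 23*K/3 (r(C, K) = (-6*C - 23*K/3) + 19 = 19 - 6*C - 23*K/3)
u = sqrt(13863)/3 (u = sqrt((19 - 6*0 - 23/3*25) + 1713) = sqrt((19 + 0 - 575/3) + 1713) = sqrt(-518/3 + 1713) = sqrt(4621/3) = sqrt(13863)/3 ≈ 39.247)
u/(-2513) - 2910/301 = (sqrt(13863)/3)/(-2513) - 2910/301 = (sqrt(13863)/3)*(-1/2513) - 2910*1/301 = -sqrt(13863)/7539 - 2910/301 = -2910/301 - sqrt(13863)/7539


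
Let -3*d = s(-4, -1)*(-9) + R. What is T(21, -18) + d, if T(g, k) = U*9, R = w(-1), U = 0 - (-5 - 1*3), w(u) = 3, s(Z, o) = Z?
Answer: 59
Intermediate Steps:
U = 8 (U = 0 - (-5 - 3) = 0 - 1*(-8) = 0 + 8 = 8)
R = 3
T(g, k) = 72 (T(g, k) = 8*9 = 72)
d = -13 (d = -(-4*(-9) + 3)/3 = -(36 + 3)/3 = -⅓*39 = -13)
T(21, -18) + d = 72 - 13 = 59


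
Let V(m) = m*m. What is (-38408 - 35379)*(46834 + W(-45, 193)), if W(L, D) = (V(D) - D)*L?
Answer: 119585557882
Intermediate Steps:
V(m) = m²
W(L, D) = L*(D² - D) (W(L, D) = (D² - D)*L = L*(D² - D))
(-38408 - 35379)*(46834 + W(-45, 193)) = (-38408 - 35379)*(46834 + 193*(-45)*(-1 + 193)) = -73787*(46834 + 193*(-45)*192) = -73787*(46834 - 1667520) = -73787*(-1620686) = 119585557882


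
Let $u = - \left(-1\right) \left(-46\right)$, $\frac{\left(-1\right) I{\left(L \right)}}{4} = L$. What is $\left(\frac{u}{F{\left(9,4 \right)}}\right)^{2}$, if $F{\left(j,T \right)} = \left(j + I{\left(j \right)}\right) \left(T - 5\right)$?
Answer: $\frac{2116}{729} \approx 2.9026$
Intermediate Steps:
$I{\left(L \right)} = - 4 L$
$F{\left(j,T \right)} = - 3 j \left(-5 + T\right)$ ($F{\left(j,T \right)} = \left(j - 4 j\right) \left(T - 5\right) = - 3 j \left(-5 + T\right)$)
$u = -46$ ($u = \left(-1\right) 46 = -46$)
$\left(\frac{u}{F{\left(9,4 \right)}}\right)^{2} = \left(- \frac{46}{3 \cdot 9 \left(5 - 4\right)}\right)^{2} = \left(- \frac{46}{3 \cdot 9 \cdot 1}\right)^{2} = \left(- \frac{46}{27}\right)^{2} = \frac{2116}{729}$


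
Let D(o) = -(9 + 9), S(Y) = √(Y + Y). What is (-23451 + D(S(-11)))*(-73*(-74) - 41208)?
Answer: 840331014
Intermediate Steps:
S(Y) = √2*√Y (S(Y) = √(2*Y) = √2*√Y)
D(o) = -18 (D(o) = -1*18 = -18)
(-23451 + D(S(-11)))*(-73*(-74) - 41208) = (-23451 - 18)*(-73*(-74) - 41208) = -23469*(5402 - 41208) = -23469*(-35806) = 840331014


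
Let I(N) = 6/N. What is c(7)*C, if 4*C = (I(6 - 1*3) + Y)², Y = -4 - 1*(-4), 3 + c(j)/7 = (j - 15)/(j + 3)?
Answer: -133/5 ≈ -26.600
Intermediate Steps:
c(j) = -21 + 7*(-15 + j)/(3 + j) (c(j) = -21 + 7*((j - 15)/(j + 3)) = -21 + 7*((-15 + j)/(3 + j)) = -21 + 7*(-15 + j)/(3 + j))
Y = 0 (Y = -4 + 4 = 0)
C = 1 (C = (6/(6 - 1*3) + 0)²/4 = (6/(6 - 3) + 0)²/4 = (6/3 + 0)²/4 = (6*(⅓) + 0)²/4 = (2 + 0)²/4 = (¼)*2² = (¼)*4 = 1)
c(7)*C = (14*(-12 - 1*7)/(3 + 7))*1 = (14*(-12 - 7)/10)*1 = (14*(⅒)*(-19))*1 = -133/5*1 = -133/5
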